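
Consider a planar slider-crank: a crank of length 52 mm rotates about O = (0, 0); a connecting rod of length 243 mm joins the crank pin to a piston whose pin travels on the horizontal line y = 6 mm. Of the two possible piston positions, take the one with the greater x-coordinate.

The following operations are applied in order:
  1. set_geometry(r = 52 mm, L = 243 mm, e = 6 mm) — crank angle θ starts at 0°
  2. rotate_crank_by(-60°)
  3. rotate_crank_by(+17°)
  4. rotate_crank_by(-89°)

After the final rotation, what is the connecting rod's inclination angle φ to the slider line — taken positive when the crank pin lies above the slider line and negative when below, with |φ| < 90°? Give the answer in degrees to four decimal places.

set_geometry: r = 52 mm, L = 243 mm, e = 6 mm; θ ← 0°
rotate_crank_by(-60°): θ ← 0° -60° = -60°
rotate_crank_by(+17°): θ ← -60° +17° = -43°
rotate_crank_by(-89°): θ ← -43° -89° = -132°
crank pin P = (r cos θ, r sin θ) = (-34.794792, -38.643531)
h = r sin θ − e = -38.643531 − 6 = -44.643531
sin φ = h / L = -44.643531 / 243 = -0.18371823
φ = arcsin(-0.18371823) = -10.586412°

-10.5864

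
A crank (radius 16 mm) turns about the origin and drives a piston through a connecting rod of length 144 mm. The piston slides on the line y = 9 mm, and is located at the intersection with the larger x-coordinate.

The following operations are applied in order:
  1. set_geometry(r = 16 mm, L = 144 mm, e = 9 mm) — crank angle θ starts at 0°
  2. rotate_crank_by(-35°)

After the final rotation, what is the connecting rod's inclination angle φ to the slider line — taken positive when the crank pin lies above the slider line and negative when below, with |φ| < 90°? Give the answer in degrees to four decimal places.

set_geometry: r = 16 mm, L = 144 mm, e = 9 mm; θ ← 0°
rotate_crank_by(-35°): θ ← 0° -35° = -35°
crank pin P = (r cos θ, r sin θ) = (13.106433, -9.177223)
h = r sin θ − e = -9.177223 − 9 = -18.177223
sin φ = h / L = -18.177223 / 144 = -0.12623072
φ = arcsin(-0.12623072) = -7.251834°

-7.2518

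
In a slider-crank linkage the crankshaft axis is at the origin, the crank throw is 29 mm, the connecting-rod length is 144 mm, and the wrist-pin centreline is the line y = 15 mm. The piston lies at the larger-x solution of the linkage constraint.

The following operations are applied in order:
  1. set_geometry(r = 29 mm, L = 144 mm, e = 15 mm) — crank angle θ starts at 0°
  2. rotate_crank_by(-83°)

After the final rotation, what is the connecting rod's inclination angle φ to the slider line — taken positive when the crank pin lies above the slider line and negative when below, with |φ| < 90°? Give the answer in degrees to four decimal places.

set_geometry: r = 29 mm, L = 144 mm, e = 15 mm; θ ← 0°
rotate_crank_by(-83°): θ ← 0° -83° = -83°
crank pin P = (r cos θ, r sin θ) = (3.534211, -28.783838)
h = r sin θ − e = -28.783838 − 15 = -43.783838
sin φ = h / L = -43.783838 / 144 = -0.30405443
φ = arcsin(-0.30405443) = -17.701285°

-17.7013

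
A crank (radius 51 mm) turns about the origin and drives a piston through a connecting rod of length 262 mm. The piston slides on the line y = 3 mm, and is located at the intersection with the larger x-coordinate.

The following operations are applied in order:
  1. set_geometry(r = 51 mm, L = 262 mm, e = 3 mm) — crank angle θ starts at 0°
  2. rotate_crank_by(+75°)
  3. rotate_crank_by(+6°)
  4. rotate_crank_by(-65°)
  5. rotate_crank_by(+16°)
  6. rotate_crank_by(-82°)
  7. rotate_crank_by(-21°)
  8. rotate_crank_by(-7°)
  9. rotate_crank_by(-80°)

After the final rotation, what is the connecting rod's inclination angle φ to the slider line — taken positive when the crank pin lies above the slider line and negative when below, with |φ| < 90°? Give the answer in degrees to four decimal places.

set_geometry: r = 51 mm, L = 262 mm, e = 3 mm; θ ← 0°
rotate_crank_by(+75°): θ ← 0° +75° = 75°
rotate_crank_by(+6°): θ ← 75° +6° = 81°
rotate_crank_by(-65°): θ ← 81° -65° = 16°
rotate_crank_by(+16°): θ ← 16° +16° = 32°
rotate_crank_by(-82°): θ ← 32° -82° = -50°
rotate_crank_by(-21°): θ ← -50° -21° = -71°
rotate_crank_by(-7°): θ ← -71° -7° = -78°
rotate_crank_by(-80°): θ ← -78° -80° = -158°
crank pin P = (r cos θ, r sin θ) = (-47.286377, -19.104936)
h = r sin θ − e = -19.104936 − 3 = -22.104936
sin φ = h / L = -22.104936 / 262 = -0.08436999
φ = arcsin(-0.08436999) = -4.839798°

-4.8398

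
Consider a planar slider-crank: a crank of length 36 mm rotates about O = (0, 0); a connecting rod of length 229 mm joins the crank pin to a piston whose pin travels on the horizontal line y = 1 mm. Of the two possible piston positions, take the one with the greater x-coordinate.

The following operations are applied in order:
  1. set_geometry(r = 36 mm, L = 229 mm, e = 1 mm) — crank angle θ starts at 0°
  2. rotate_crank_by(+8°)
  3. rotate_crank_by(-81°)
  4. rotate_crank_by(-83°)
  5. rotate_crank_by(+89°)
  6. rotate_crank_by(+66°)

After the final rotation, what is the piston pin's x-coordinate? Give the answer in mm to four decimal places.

264.9887

set_geometry: r = 36 mm, L = 229 mm, e = 1 mm; θ ← 0°
rotate_crank_by(+8°): θ ← 0° +8° = 8°
rotate_crank_by(-81°): θ ← 8° -81° = -73°
rotate_crank_by(-83°): θ ← -73° -83° = -156°
rotate_crank_by(+89°): θ ← -156° +89° = -67°
rotate_crank_by(+66°): θ ← -67° +66° = -1°
crank pin P = (r cos θ, r sin θ) = (35.994517, -0.628287)
h = r sin θ − e = -0.628287 − 1 = -1.628287
x = r cos θ + √(L² − h²) = 35.994517 + √(52441.0 − 2.6513) = 35.994517 + 228.994211 = 264.988728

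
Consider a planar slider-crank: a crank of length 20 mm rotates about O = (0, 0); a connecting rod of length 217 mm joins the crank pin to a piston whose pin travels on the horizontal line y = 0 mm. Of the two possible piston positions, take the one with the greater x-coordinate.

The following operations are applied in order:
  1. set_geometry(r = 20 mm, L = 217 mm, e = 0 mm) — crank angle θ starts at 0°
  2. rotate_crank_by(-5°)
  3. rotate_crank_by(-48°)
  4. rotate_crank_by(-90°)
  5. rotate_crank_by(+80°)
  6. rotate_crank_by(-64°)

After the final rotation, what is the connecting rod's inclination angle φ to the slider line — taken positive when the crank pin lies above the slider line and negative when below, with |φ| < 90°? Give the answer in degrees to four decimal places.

set_geometry: r = 20 mm, L = 217 mm, e = 0 mm; θ ← 0°
rotate_crank_by(-5°): θ ← 0° -5° = -5°
rotate_crank_by(-48°): θ ← -5° -48° = -53°
rotate_crank_by(-90°): θ ← -53° -90° = -143°
rotate_crank_by(+80°): θ ← -143° +80° = -63°
rotate_crank_by(-64°): θ ← -63° -64° = -127°
crank pin P = (r cos θ, r sin θ) = (-12.036300, -15.972710)
h = r sin θ − e = -15.972710 − 0 = -15.972710
sin φ = h / L = -15.972710 / 217 = -0.07360696
φ = arcsin(-0.07360696) = -4.221186°

-4.2212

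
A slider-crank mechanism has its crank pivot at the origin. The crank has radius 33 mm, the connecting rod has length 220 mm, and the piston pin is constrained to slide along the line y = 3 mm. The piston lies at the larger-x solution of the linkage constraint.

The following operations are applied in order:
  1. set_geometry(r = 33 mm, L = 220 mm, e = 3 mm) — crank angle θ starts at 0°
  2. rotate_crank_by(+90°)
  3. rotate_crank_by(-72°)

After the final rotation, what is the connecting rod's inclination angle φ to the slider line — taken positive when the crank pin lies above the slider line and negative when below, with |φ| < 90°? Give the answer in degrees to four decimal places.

set_geometry: r = 33 mm, L = 220 mm, e = 3 mm; θ ← 0°
rotate_crank_by(+90°): θ ← 0° +90° = 90°
rotate_crank_by(-72°): θ ← 90° -72° = 18°
crank pin P = (r cos θ, r sin θ) = (31.384865, 10.197561)
h = r sin θ − e = 10.197561 − 3 = 7.197561
sin φ = h / L = 7.197561 / 220 = 0.03271619
φ = arcsin(0.03271619) = 1.874834°

1.8748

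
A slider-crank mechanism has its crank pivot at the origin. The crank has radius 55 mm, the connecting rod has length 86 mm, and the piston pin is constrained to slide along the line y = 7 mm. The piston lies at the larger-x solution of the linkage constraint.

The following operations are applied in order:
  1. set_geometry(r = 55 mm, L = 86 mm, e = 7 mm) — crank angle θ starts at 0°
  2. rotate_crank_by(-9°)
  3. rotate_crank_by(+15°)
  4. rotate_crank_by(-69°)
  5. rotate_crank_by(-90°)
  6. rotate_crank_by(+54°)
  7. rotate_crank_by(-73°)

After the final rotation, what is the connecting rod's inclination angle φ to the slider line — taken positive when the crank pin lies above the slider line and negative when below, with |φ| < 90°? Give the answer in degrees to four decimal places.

-9.8112

set_geometry: r = 55 mm, L = 86 mm, e = 7 mm; θ ← 0°
rotate_crank_by(-9°): θ ← 0° -9° = -9°
rotate_crank_by(+15°): θ ← -9° +15° = 6°
rotate_crank_by(-69°): θ ← 6° -69° = -63°
rotate_crank_by(-90°): θ ← -63° -90° = -153°
rotate_crank_by(+54°): θ ← -153° +54° = -99°
rotate_crank_by(-73°): θ ← -99° -73° = -172°
crank pin P = (r cos θ, r sin θ) = (-54.464744, -7.654521)
h = r sin θ − e = -7.654521 − 7 = -14.654521
sin φ = h / L = -14.654521 / 86 = -0.17040140
φ = arcsin(-0.17040140) = -9.811158°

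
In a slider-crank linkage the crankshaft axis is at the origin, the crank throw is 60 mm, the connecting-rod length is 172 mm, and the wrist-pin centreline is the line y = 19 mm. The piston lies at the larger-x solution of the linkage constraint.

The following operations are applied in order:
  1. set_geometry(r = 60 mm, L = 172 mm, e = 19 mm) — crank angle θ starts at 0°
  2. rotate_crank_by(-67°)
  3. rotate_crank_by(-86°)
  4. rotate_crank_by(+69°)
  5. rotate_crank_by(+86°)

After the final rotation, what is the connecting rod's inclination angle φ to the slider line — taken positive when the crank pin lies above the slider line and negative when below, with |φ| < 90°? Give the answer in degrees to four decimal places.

-5.6408

set_geometry: r = 60 mm, L = 172 mm, e = 19 mm; θ ← 0°
rotate_crank_by(-67°): θ ← 0° -67° = -67°
rotate_crank_by(-86°): θ ← -67° -86° = -153°
rotate_crank_by(+69°): θ ← -153° +69° = -84°
rotate_crank_by(+86°): θ ← -84° +86° = 2°
crank pin P = (r cos θ, r sin θ) = (59.963450, 2.093970)
h = r sin θ − e = 2.093970 − 19 = -16.906030
sin φ = h / L = -16.906030 / 172 = -0.09829087
φ = arcsin(-0.09829087) = -5.640760°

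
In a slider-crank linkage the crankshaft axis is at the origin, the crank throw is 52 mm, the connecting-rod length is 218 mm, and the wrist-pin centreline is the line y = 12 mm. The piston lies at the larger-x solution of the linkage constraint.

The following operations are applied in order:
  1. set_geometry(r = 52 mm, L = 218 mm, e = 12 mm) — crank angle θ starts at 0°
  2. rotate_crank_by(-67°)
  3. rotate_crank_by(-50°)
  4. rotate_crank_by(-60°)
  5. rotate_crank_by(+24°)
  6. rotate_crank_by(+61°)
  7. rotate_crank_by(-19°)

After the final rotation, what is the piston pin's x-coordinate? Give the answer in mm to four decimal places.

set_geometry: r = 52 mm, L = 218 mm, e = 12 mm; θ ← 0°
rotate_crank_by(-67°): θ ← 0° -67° = -67°
rotate_crank_by(-50°): θ ← -67° -50° = -117°
rotate_crank_by(-60°): θ ← -117° -60° = -177°
rotate_crank_by(+24°): θ ← -177° +24° = -153°
rotate_crank_by(+61°): θ ← -153° +61° = -92°
rotate_crank_by(-19°): θ ← -92° -19° = -111°
crank pin P = (r cos θ, r sin θ) = (-18.635133, -48.546182)
h = r sin θ − e = -48.546182 − 12 = -60.546182
x = r cos θ + √(L² − h²) = -18.635133 + √(47524.0 − 3665.8402) = -18.635133 + 209.423398 = 190.788265

190.7883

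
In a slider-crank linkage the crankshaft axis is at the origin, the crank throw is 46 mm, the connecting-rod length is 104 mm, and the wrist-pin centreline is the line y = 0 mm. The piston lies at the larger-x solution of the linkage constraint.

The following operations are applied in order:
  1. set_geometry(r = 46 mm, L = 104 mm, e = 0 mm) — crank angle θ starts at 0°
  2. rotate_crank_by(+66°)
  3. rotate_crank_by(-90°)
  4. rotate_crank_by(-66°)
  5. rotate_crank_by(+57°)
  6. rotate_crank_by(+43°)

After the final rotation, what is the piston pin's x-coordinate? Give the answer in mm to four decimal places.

148.9939

set_geometry: r = 46 mm, L = 104 mm, e = 0 mm; θ ← 0°
rotate_crank_by(+66°): θ ← 0° +66° = 66°
rotate_crank_by(-90°): θ ← 66° -90° = -24°
rotate_crank_by(-66°): θ ← -24° -66° = -90°
rotate_crank_by(+57°): θ ← -90° +57° = -33°
rotate_crank_by(+43°): θ ← -33° +43° = 10°
crank pin P = (r cos θ, r sin θ) = (45.301157, 7.987816)
h = r sin θ − e = 7.987816 − 0 = 7.987816
x = r cos θ + √(L² − h²) = 45.301157 + √(10816.0 − 63.8052) = 45.301157 + 103.692790 = 148.993947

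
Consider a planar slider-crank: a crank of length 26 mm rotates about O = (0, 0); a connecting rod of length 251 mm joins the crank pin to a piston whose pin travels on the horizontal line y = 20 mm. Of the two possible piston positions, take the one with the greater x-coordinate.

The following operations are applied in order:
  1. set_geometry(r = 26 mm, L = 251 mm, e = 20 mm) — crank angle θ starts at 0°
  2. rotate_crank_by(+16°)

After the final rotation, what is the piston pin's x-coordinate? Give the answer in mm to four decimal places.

set_geometry: r = 26 mm, L = 251 mm, e = 20 mm; θ ← 0°
rotate_crank_by(+16°): θ ← 0° +16° = 16°
crank pin P = (r cos θ, r sin θ) = (24.992804, 7.166571)
h = r sin θ − e = 7.166571 − 20 = -12.833429
x = r cos θ + √(L² − h²) = 24.992804 + √(63001.0 − 164.6969) = 24.992804 + 250.671704 = 275.664508

275.6645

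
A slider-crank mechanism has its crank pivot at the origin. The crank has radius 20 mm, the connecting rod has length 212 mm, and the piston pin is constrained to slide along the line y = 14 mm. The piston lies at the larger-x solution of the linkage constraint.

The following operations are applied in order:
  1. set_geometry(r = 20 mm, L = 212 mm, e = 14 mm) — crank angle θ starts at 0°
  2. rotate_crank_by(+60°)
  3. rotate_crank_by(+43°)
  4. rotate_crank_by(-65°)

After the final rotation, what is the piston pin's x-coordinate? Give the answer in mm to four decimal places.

set_geometry: r = 20 mm, L = 212 mm, e = 14 mm; θ ← 0°
rotate_crank_by(+60°): θ ← 0° +60° = 60°
rotate_crank_by(+43°): θ ← 60° +43° = 103°
rotate_crank_by(-65°): θ ← 103° -65° = 38°
crank pin P = (r cos θ, r sin θ) = (15.760215, 12.313230)
h = r sin θ − e = 12.313230 − 14 = -1.686770
x = r cos θ + √(L² − h²) = 15.760215 + √(44944.0 − 2.8452) = 15.760215 + 211.993290 = 227.753505

227.7535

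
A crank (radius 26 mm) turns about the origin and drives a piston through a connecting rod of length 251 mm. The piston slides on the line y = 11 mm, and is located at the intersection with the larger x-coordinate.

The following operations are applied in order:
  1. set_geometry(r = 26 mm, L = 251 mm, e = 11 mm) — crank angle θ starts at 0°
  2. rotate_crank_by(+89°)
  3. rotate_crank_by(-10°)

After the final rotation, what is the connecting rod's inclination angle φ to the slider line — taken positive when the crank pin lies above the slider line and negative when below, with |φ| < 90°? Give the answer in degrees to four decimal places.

3.3169

set_geometry: r = 26 mm, L = 251 mm, e = 11 mm; θ ← 0°
rotate_crank_by(+89°): θ ← 0° +89° = 89°
rotate_crank_by(-10°): θ ← 89° -10° = 79°
crank pin P = (r cos θ, r sin θ) = (4.961034, 25.522307)
h = r sin θ − e = 25.522307 − 11 = 14.522307
sin φ = h / L = 14.522307 / 251 = 0.05785780
φ = arcsin(0.05785780) = 3.316860°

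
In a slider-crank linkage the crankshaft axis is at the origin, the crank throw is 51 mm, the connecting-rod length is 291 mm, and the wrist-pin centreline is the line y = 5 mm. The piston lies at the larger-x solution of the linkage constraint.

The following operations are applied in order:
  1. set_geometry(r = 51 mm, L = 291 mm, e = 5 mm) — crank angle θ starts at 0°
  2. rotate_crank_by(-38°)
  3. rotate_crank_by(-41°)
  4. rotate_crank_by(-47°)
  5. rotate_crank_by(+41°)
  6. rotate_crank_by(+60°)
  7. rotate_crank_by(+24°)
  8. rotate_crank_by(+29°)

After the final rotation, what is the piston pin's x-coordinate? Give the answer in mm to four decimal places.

set_geometry: r = 51 mm, L = 291 mm, e = 5 mm; θ ← 0°
rotate_crank_by(-38°): θ ← 0° -38° = -38°
rotate_crank_by(-41°): θ ← -38° -41° = -79°
rotate_crank_by(-47°): θ ← -79° -47° = -126°
rotate_crank_by(+41°): θ ← -126° +41° = -85°
rotate_crank_by(+60°): θ ← -85° +60° = -25°
rotate_crank_by(+24°): θ ← -25° +24° = -1°
rotate_crank_by(+29°): θ ← -1° +29° = 28°
crank pin P = (r cos θ, r sin θ) = (45.030327, 23.943050)
h = r sin θ − e = 23.943050 − 5 = 18.943050
x = r cos θ + √(L² − h²) = 45.030327 + √(84681.0 − 358.8391) = 45.030327 + 290.382783 = 335.413111

335.4131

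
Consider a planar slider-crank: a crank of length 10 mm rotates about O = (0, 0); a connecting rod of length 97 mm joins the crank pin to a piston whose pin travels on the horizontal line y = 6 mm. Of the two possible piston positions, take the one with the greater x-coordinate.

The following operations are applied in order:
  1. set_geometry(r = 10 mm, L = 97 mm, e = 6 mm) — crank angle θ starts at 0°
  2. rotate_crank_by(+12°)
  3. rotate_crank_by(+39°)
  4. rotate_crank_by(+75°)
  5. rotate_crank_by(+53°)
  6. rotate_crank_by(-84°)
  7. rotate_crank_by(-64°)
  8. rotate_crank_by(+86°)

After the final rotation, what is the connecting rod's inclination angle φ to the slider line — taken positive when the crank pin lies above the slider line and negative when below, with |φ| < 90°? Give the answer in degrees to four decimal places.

set_geometry: r = 10 mm, L = 97 mm, e = 6 mm; θ ← 0°
rotate_crank_by(+12°): θ ← 0° +12° = 12°
rotate_crank_by(+39°): θ ← 12° +39° = 51°
rotate_crank_by(+75°): θ ← 51° +75° = 126°
rotate_crank_by(+53°): θ ← 126° +53° = 179°
rotate_crank_by(-84°): θ ← 179° -84° = 95°
rotate_crank_by(-64°): θ ← 95° -64° = 31°
rotate_crank_by(+86°): θ ← 31° +86° = 117°
crank pin P = (r cos θ, r sin θ) = (-4.539905, 8.910065)
h = r sin θ − e = 8.910065 − 6 = 2.910065
sin φ = h / L = 2.910065 / 97 = 0.03000067
φ = arcsin(0.03000067) = 1.719170°

1.7192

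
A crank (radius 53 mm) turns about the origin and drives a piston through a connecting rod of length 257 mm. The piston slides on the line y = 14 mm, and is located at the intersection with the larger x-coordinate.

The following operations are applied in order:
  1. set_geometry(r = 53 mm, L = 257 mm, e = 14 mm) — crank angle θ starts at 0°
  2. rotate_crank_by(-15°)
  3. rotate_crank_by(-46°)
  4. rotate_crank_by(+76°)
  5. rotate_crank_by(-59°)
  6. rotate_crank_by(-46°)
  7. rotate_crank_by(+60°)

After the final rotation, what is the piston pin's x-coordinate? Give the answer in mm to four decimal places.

299.6881

set_geometry: r = 53 mm, L = 257 mm, e = 14 mm; θ ← 0°
rotate_crank_by(-15°): θ ← 0° -15° = -15°
rotate_crank_by(-46°): θ ← -15° -46° = -61°
rotate_crank_by(+76°): θ ← -61° +76° = 15°
rotate_crank_by(-59°): θ ← 15° -59° = -44°
rotate_crank_by(-46°): θ ← -44° -46° = -90°
rotate_crank_by(+60°): θ ← -90° +60° = -30°
crank pin P = (r cos θ, r sin θ) = (45.899346, -26.500000)
h = r sin θ − e = -26.500000 − 14 = -40.500000
x = r cos θ + √(L² − h²) = 45.899346 + √(66049.0 − 1640.2500) = 45.899346 + 253.788790 = 299.688137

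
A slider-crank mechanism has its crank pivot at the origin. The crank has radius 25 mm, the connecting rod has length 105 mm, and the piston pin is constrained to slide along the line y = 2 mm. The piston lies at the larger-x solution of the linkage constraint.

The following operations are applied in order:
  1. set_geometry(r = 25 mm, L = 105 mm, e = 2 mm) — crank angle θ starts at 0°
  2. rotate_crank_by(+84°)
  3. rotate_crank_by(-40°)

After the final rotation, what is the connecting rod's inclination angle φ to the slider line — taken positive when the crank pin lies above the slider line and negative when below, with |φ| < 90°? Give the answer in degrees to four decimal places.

set_geometry: r = 25 mm, L = 105 mm, e = 2 mm; θ ← 0°
rotate_crank_by(+84°): θ ← 0° +84° = 84°
rotate_crank_by(-40°): θ ← 84° -40° = 44°
crank pin P = (r cos θ, r sin θ) = (17.983495, 17.366459)
h = r sin θ − e = 17.366459 − 2 = 15.366459
sin φ = h / L = 15.366459 / 105 = 0.14634723
φ = arcsin(0.14634723) = 8.415302°

8.4153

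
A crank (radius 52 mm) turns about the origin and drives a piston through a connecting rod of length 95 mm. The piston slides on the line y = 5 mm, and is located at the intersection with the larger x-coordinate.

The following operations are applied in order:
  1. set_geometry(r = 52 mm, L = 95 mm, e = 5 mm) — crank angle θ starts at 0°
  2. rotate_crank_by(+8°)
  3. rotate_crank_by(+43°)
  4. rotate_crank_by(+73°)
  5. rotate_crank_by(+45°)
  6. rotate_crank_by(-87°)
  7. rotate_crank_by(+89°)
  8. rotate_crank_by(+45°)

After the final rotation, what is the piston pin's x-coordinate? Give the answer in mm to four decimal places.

set_geometry: r = 52 mm, L = 95 mm, e = 5 mm; θ ← 0°
rotate_crank_by(+8°): θ ← 0° +8° = 8°
rotate_crank_by(+43°): θ ← 8° +43° = 51°
rotate_crank_by(+73°): θ ← 51° +73° = 124°
rotate_crank_by(+45°): θ ← 124° +45° = 169°
rotate_crank_by(-87°): θ ← 169° -87° = 82°
rotate_crank_by(+89°): θ ← 82° +89° = 171°
rotate_crank_by(+45°): θ ← 171° +45° = 216°
crank pin P = (r cos θ, r sin θ) = (-42.068884, -30.564833)
h = r sin θ − e = -30.564833 − 5 = -35.564833
x = r cos θ + √(L² − h²) = -42.068884 + √(9025.0 − 1264.8574) = -42.068884 + 88.091672 = 46.022788

46.0228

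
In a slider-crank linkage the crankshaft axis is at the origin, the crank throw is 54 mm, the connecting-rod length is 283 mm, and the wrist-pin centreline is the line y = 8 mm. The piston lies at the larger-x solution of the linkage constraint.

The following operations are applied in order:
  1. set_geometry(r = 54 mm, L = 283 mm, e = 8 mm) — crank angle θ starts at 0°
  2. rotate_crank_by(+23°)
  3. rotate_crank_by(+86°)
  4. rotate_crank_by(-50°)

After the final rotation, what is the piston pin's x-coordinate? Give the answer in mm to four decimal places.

set_geometry: r = 54 mm, L = 283 mm, e = 8 mm; θ ← 0°
rotate_crank_by(+23°): θ ← 0° +23° = 23°
rotate_crank_by(+86°): θ ← 23° +86° = 109°
rotate_crank_by(-50°): θ ← 109° -50° = 59°
crank pin P = (r cos θ, r sin θ) = (27.812056, 46.287034)
h = r sin θ − e = 46.287034 − 8 = 38.287034
x = r cos θ + √(L² − h²) = 27.812056 + √(80089.0 − 1465.8970) = 27.812056 + 280.398115 = 308.210171

308.2102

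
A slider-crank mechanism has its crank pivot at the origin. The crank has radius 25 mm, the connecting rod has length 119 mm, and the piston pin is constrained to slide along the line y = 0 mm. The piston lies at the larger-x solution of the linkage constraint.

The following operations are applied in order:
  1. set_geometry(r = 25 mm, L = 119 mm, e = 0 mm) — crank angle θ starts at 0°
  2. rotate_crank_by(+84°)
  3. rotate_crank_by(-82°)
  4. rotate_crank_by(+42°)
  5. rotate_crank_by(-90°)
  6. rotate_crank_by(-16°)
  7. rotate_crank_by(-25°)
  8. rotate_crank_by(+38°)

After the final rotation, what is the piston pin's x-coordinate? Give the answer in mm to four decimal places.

set_geometry: r = 25 mm, L = 119 mm, e = 0 mm; θ ← 0°
rotate_crank_by(+84°): θ ← 0° +84° = 84°
rotate_crank_by(-82°): θ ← 84° -82° = 2°
rotate_crank_by(+42°): θ ← 2° +42° = 44°
rotate_crank_by(-90°): θ ← 44° -90° = -46°
rotate_crank_by(-16°): θ ← -46° -16° = -62°
rotate_crank_by(-25°): θ ← -62° -25° = -87°
rotate_crank_by(+38°): θ ← -87° +38° = -49°
crank pin P = (r cos θ, r sin θ) = (16.401476, -18.867740)
h = r sin θ − e = -18.867740 − 0 = -18.867740
x = r cos θ + √(L² − h²) = 16.401476 + √(14161.0 − 355.9916) = 16.401476 + 117.494717 = 133.896192

133.8962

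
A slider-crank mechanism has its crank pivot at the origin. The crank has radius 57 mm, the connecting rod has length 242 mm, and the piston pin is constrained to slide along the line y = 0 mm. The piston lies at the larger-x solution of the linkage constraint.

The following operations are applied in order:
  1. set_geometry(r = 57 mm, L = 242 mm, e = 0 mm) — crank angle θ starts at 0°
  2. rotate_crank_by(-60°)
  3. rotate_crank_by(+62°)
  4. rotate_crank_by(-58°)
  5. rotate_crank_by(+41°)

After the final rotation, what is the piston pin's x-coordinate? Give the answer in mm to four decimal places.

set_geometry: r = 57 mm, L = 242 mm, e = 0 mm; θ ← 0°
rotate_crank_by(-60°): θ ← 0° -60° = -60°
rotate_crank_by(+62°): θ ← -60° +62° = 2°
rotate_crank_by(-58°): θ ← 2° -58° = -56°
rotate_crank_by(+41°): θ ← -56° +41° = -15°
crank pin P = (r cos θ, r sin θ) = (55.057772, -14.752686)
h = r sin θ − e = -14.752686 − 0 = -14.752686
x = r cos θ + √(L² − h²) = 55.057772 + √(58564.0 − 217.6417) = 55.057772 + 241.549908 = 296.607681

296.6077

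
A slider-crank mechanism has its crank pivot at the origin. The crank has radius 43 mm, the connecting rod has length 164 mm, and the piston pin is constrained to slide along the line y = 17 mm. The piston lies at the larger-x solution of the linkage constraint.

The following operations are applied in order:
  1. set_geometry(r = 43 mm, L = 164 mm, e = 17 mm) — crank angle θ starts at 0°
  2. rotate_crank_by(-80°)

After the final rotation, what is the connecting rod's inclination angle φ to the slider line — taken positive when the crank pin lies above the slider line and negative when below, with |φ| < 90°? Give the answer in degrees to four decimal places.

set_geometry: r = 43 mm, L = 164 mm, e = 17 mm; θ ← 0°
rotate_crank_by(-80°): θ ← 0° -80° = -80°
crank pin P = (r cos θ, r sin θ) = (7.466872, -42.346733)
h = r sin θ − e = -42.346733 − 17 = -59.346733
sin φ = h / L = -59.346733 / 164 = -0.36187033
φ = arcsin(-0.36187033) = -21.215104°

-21.2151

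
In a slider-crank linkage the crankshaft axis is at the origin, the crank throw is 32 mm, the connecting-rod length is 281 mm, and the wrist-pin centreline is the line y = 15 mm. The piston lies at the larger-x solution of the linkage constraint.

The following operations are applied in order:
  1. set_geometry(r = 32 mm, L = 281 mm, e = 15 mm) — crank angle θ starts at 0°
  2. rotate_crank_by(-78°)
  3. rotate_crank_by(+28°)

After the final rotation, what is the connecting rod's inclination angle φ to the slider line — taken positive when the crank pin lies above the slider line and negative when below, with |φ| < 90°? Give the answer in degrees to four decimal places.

-8.0836

set_geometry: r = 32 mm, L = 281 mm, e = 15 mm; θ ← 0°
rotate_crank_by(-78°): θ ← 0° -78° = -78°
rotate_crank_by(+28°): θ ← -78° +28° = -50°
crank pin P = (r cos θ, r sin θ) = (20.569204, -24.513422)
h = r sin θ − e = -24.513422 − 15 = -39.513422
sin φ = h / L = -39.513422 / 281 = -0.14061716
φ = arcsin(-0.14061716) = -8.083560°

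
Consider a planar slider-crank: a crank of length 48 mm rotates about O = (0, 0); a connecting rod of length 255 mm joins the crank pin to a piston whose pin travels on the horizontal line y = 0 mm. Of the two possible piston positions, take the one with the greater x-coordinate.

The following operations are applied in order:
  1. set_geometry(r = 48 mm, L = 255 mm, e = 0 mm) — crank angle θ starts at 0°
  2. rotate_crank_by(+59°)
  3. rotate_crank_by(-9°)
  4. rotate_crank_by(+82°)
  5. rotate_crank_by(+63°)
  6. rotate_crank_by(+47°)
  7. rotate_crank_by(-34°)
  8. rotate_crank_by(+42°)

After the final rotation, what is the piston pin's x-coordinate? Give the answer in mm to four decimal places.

234.5621

set_geometry: r = 48 mm, L = 255 mm, e = 0 mm; θ ← 0°
rotate_crank_by(+59°): θ ← 0° +59° = 59°
rotate_crank_by(-9°): θ ← 59° -9° = 50°
rotate_crank_by(+82°): θ ← 50° +82° = 132°
rotate_crank_by(+63°): θ ← 132° +63° = 195°
rotate_crank_by(+47°): θ ← 195° +47° = 242°
rotate_crank_by(-34°): θ ← 242° -34° = 208°
rotate_crank_by(+42°): θ ← 208° +42° = 250°
crank pin P = (r cos θ, r sin θ) = (-16.416967, -45.105246)
h = r sin θ − e = -45.105246 − 0 = -45.105246
x = r cos θ + √(L² − h²) = -16.416967 + √(65025.0 − 2034.4832) = -16.416967 + 250.979116 = 234.562149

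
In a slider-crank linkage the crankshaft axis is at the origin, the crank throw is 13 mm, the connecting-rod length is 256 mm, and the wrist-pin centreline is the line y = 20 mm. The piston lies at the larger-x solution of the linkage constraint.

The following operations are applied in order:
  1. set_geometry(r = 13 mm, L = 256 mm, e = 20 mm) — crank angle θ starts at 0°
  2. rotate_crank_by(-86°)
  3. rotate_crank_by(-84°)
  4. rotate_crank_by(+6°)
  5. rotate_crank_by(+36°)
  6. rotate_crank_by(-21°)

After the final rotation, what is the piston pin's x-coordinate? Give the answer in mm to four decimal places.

243.4611

set_geometry: r = 13 mm, L = 256 mm, e = 20 mm; θ ← 0°
rotate_crank_by(-86°): θ ← 0° -86° = -86°
rotate_crank_by(-84°): θ ← -86° -84° = -170°
rotate_crank_by(+6°): θ ← -170° +6° = -164°
rotate_crank_by(+36°): θ ← -164° +36° = -128°
rotate_crank_by(-21°): θ ← -128° -21° = -149°
crank pin P = (r cos θ, r sin θ) = (-11.143175, -6.695495)
h = r sin θ − e = -6.695495 − 20 = -26.695495
x = r cos θ + √(L² − h²) = -11.143175 + √(65536.0 − 712.6495) = -11.143175 + 254.604302 = 243.461127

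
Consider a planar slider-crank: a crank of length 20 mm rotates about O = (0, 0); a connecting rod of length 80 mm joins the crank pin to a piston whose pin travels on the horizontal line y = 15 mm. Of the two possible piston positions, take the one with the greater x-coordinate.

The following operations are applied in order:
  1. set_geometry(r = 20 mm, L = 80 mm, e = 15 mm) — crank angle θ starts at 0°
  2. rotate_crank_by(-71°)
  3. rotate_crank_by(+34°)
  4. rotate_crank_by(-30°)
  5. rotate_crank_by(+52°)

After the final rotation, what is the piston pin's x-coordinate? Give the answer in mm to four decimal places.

96.7324

set_geometry: r = 20 mm, L = 80 mm, e = 15 mm; θ ← 0°
rotate_crank_by(-71°): θ ← 0° -71° = -71°
rotate_crank_by(+34°): θ ← -71° +34° = -37°
rotate_crank_by(-30°): θ ← -37° -30° = -67°
rotate_crank_by(+52°): θ ← -67° +52° = -15°
crank pin P = (r cos θ, r sin θ) = (19.318517, -5.176381)
h = r sin θ − e = -5.176381 − 15 = -20.176381
x = r cos θ + √(L² − h²) = 19.318517 + √(6400.0 − 407.0863) = 19.318517 + 77.413911 = 96.732428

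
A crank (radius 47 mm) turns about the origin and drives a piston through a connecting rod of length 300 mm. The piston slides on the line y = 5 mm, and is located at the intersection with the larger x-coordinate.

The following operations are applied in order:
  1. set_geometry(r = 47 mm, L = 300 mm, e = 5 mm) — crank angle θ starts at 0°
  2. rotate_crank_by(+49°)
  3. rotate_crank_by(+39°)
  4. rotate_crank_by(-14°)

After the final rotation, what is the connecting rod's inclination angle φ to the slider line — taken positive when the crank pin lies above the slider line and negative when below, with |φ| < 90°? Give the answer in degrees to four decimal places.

set_geometry: r = 47 mm, L = 300 mm, e = 5 mm; θ ← 0°
rotate_crank_by(+49°): θ ← 0° +49° = 49°
rotate_crank_by(+39°): θ ← 49° +39° = 88°
rotate_crank_by(-14°): θ ← 88° -14° = 74°
crank pin P = (r cos θ, r sin θ) = (12.954956, 45.179300)
h = r sin θ − e = 45.179300 − 5 = 40.179300
sin φ = h / L = 40.179300 / 300 = 0.13393100
φ = arcsin(0.13393100) = 7.696809°

7.6968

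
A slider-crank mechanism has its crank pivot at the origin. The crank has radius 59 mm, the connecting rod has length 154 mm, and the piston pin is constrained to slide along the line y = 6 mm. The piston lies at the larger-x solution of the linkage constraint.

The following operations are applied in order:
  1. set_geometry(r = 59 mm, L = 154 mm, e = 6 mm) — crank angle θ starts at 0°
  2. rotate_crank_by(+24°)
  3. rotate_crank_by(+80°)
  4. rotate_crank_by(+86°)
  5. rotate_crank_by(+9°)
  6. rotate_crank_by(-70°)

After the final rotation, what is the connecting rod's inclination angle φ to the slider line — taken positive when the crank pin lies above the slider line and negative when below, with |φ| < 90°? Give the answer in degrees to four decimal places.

14.9975

set_geometry: r = 59 mm, L = 154 mm, e = 6 mm; θ ← 0°
rotate_crank_by(+24°): θ ← 0° +24° = 24°
rotate_crank_by(+80°): θ ← 24° +80° = 104°
rotate_crank_by(+86°): θ ← 104° +86° = 190°
rotate_crank_by(+9°): θ ← 190° +9° = 199°
rotate_crank_by(-70°): θ ← 199° -70° = 129°
crank pin P = (r cos θ, r sin θ) = (-37.129903, 45.851612)
h = r sin θ − e = 45.851612 − 6 = 39.851612
sin φ = h / L = 39.851612 / 154 = 0.25877670
φ = arcsin(0.25877670) = 14.997488°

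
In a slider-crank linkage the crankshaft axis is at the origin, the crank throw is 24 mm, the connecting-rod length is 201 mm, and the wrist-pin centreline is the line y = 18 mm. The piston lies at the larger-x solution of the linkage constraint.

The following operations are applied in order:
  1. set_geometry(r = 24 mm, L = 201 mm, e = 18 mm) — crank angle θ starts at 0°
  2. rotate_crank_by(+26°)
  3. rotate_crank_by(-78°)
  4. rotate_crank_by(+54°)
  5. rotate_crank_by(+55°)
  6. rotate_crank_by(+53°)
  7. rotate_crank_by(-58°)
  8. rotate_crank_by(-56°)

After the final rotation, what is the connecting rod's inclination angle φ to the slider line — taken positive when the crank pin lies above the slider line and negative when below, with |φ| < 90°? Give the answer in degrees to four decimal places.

set_geometry: r = 24 mm, L = 201 mm, e = 18 mm; θ ← 0°
rotate_crank_by(+26°): θ ← 0° +26° = 26°
rotate_crank_by(-78°): θ ← 26° -78° = -52°
rotate_crank_by(+54°): θ ← -52° +54° = 2°
rotate_crank_by(+55°): θ ← 2° +55° = 57°
rotate_crank_by(+53°): θ ← 57° +53° = 110°
rotate_crank_by(-58°): θ ← 110° -58° = 52°
rotate_crank_by(-56°): θ ← 52° -56° = -4°
crank pin P = (r cos θ, r sin θ) = (23.941537, -1.674155)
h = r sin θ − e = -1.674155 − 18 = -19.674155
sin φ = h / L = -19.674155 / 201 = -0.09788137
φ = arcsin(-0.09788137) = -5.617183°

-5.6172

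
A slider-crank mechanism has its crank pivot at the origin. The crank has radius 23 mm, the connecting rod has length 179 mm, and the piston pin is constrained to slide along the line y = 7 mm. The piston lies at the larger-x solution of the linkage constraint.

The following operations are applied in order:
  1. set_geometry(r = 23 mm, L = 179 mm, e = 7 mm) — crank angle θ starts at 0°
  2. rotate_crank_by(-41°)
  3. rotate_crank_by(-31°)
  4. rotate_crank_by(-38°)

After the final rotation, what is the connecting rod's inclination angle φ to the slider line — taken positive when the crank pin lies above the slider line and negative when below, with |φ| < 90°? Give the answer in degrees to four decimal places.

set_geometry: r = 23 mm, L = 179 mm, e = 7 mm; θ ← 0°
rotate_crank_by(-41°): θ ← 0° -41° = -41°
rotate_crank_by(-31°): θ ← -41° -31° = -72°
rotate_crank_by(-38°): θ ← -72° -38° = -110°
crank pin P = (r cos θ, r sin θ) = (-7.866463, -21.612930)
h = r sin θ − e = -21.612930 − 7 = -28.612930
sin φ = h / L = -28.612930 / 179 = -0.15984877
φ = arcsin(-0.15984877) = -9.198119°

-9.1981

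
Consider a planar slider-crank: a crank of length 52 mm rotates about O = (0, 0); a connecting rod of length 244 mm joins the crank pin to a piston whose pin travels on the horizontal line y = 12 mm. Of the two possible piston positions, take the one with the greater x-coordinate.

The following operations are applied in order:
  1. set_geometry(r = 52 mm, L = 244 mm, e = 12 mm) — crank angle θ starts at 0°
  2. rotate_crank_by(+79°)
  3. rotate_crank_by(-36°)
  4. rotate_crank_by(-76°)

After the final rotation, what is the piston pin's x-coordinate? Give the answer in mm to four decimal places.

set_geometry: r = 52 mm, L = 244 mm, e = 12 mm; θ ← 0°
rotate_crank_by(+79°): θ ← 0° +79° = 79°
rotate_crank_by(-36°): θ ← 79° -36° = 43°
rotate_crank_by(-76°): θ ← 43° -76° = -33°
crank pin P = (r cos θ, r sin θ) = (43.610870, -28.321230)
h = r sin θ − e = -28.321230 − 12 = -40.321230
x = r cos θ + √(L² − h²) = 43.610870 + √(59536.0 − 1625.8016) = 43.610870 + 240.645379 = 284.256249

284.2562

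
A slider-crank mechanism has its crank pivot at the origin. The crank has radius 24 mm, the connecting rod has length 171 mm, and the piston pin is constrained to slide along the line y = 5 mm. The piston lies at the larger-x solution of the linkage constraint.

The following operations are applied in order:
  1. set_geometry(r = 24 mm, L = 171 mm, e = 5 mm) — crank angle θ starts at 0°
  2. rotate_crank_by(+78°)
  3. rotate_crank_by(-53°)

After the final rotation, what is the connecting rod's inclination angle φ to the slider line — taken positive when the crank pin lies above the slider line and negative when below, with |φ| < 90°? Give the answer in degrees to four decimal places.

1.7234

set_geometry: r = 24 mm, L = 171 mm, e = 5 mm; θ ← 0°
rotate_crank_by(+78°): θ ← 0° +78° = 78°
rotate_crank_by(-53°): θ ← 78° -53° = 25°
crank pin P = (r cos θ, r sin θ) = (21.751387, 10.142838)
h = r sin θ − e = 10.142838 − 5 = 5.142838
sin φ = h / L = 5.142838 / 171 = 0.03007508
φ = arcsin(0.03007508) = 1.723435°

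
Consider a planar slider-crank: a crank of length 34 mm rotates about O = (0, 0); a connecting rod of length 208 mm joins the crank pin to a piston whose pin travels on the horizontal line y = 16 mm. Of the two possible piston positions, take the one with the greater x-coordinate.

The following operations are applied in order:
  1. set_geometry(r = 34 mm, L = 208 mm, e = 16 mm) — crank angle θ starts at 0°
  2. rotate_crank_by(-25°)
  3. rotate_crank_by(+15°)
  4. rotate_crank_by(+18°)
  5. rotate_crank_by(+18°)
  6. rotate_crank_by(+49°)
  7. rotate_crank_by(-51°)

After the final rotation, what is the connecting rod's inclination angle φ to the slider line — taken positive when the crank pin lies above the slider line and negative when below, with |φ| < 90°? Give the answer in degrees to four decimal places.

set_geometry: r = 34 mm, L = 208 mm, e = 16 mm; θ ← 0°
rotate_crank_by(-25°): θ ← 0° -25° = -25°
rotate_crank_by(+15°): θ ← -25° +15° = -10°
rotate_crank_by(+18°): θ ← -10° +18° = 8°
rotate_crank_by(+18°): θ ← 8° +18° = 26°
rotate_crank_by(+49°): θ ← 26° +49° = 75°
rotate_crank_by(-51°): θ ← 75° -51° = 24°
crank pin P = (r cos θ, r sin θ) = (31.060546, 13.829046)
h = r sin θ − e = 13.829046 − 16 = -2.170954
sin φ = h / L = -2.170954 / 208 = -0.01043728
φ = arcsin(-0.01043728) = -0.598023°

-0.5980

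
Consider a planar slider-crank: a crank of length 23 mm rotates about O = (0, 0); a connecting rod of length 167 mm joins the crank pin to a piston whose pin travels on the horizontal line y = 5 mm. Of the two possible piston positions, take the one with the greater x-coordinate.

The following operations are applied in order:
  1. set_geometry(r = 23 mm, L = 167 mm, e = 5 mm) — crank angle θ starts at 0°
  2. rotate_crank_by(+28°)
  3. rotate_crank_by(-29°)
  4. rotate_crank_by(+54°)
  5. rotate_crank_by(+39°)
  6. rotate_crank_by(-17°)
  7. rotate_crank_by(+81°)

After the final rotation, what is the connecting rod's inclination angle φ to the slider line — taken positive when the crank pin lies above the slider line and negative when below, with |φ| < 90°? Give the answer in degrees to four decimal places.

set_geometry: r = 23 mm, L = 167 mm, e = 5 mm; θ ← 0°
rotate_crank_by(+28°): θ ← 0° +28° = 28°
rotate_crank_by(-29°): θ ← 28° -29° = -1°
rotate_crank_by(+54°): θ ← -1° +54° = 53°
rotate_crank_by(+39°): θ ← 53° +39° = 92°
rotate_crank_by(-17°): θ ← 92° -17° = 75°
rotate_crank_by(+81°): θ ← 75° +81° = 156°
crank pin P = (r cos θ, r sin θ) = (-21.011546, 9.354943)
h = r sin θ − e = 9.354943 − 5 = 4.354943
sin φ = h / L = 4.354943 / 167 = 0.02607750
φ = arcsin(0.02607750) = 1.494300°

1.4943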